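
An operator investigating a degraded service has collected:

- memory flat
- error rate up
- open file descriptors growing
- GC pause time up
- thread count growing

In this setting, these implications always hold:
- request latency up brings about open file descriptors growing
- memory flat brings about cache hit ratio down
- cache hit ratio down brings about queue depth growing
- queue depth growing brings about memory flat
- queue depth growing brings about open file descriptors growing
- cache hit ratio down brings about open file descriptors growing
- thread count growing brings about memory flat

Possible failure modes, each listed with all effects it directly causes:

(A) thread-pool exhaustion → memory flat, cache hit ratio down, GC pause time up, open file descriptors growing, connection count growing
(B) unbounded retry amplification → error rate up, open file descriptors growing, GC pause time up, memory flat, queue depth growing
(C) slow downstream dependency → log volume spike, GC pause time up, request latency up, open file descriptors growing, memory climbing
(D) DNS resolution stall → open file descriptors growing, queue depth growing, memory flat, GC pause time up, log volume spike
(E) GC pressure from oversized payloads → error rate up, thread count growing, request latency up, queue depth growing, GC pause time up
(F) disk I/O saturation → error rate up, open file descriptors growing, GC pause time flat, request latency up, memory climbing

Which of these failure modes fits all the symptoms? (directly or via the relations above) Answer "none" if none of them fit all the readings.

E

Testing each hypothesis:
(A) thread-pool exhaustion — does not account for error rate up, thread count growing
(B) unbounded retry amplification — memory flat +; error rate up +; open file descriptors growing +; GC pause time up +; thread count growing -
(C) slow downstream dependency — fails on memory flat, error rate up, thread count growing (predicts memory climbing, not memory flat)
(D) DNS resolution stall — does not account for error rate up, thread count growing
(E) GC pressure from oversized payloads — memory flat + (by queue depth growing → memory flat); error rate up +; open file descriptors growing + (by queue depth growing → open file descriptors growing); GC pause time up +; thread count growing +
(F) disk I/O saturation — fails on memory flat, GC pause time up, thread count growing (predicts memory climbing, not memory flat; predicts GC pause time flat, not GC pause time up)
Only (E) is consistent with every observation.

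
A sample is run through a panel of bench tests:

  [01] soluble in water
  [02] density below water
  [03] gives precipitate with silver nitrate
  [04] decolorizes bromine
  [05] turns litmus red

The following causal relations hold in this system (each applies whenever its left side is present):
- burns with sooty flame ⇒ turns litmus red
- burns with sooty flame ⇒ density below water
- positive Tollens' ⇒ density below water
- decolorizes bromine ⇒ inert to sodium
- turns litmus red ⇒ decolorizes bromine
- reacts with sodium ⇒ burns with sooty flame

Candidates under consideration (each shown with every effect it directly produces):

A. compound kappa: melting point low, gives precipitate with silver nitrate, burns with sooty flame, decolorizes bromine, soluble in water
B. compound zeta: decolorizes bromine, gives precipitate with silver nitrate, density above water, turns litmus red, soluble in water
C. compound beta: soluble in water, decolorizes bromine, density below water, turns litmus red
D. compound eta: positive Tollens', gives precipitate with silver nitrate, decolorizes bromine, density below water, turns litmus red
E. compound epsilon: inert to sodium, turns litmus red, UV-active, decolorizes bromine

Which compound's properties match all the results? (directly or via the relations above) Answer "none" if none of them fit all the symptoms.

For each candidate, compare predicted effects to what was observed:
(A) compound kappa — accounts for every observation (density below water through burns with sooty flame → density below water)
(B) compound zeta — soluble in water match; density below water miss; gives precipitate with silver nitrate match; decolorizes bromine match; turns litmus red match
(C) compound beta — does not account for gives precipitate with silver nitrate
(D) compound eta — does not account for soluble in water
(E) compound epsilon — does not account for soluble in water, density below water, gives precipitate with silver nitrate
(A) is the only candidate with no mismatches.

A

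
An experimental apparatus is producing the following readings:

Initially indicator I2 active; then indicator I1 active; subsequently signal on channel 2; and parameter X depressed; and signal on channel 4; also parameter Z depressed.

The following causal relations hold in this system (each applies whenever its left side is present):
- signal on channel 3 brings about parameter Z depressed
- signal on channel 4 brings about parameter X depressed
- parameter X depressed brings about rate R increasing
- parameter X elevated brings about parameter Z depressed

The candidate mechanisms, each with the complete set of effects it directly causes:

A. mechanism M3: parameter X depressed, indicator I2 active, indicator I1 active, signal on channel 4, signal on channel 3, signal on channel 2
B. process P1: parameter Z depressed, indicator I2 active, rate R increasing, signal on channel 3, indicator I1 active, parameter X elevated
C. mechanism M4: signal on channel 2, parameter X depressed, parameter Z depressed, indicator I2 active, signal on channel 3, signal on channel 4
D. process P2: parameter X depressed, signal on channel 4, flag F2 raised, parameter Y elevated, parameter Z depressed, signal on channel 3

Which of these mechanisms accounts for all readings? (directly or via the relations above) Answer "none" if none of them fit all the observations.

A

For each candidate, compare predicted effects to what was observed:
(A) mechanism M3 — indicator I2 active yes; indicator I1 active yes; signal on channel 2 yes; parameter X depressed yes; signal on channel 4 yes; parameter Z depressed yes (by signal on channel 3 → parameter Z depressed)
(B) process P1 — indicator I2 active yes; indicator I1 active yes; signal on channel 2 NO; parameter X depressed NO; signal on channel 4 NO; parameter Z depressed yes
(C) mechanism M4 — does not account for indicator I1 active
(D) process P2 — indicator I2 active NO; indicator I1 active NO; signal on channel 2 NO; parameter X depressed yes; signal on channel 4 yes; parameter Z depressed yes
(A) alone accounts for all the evidence.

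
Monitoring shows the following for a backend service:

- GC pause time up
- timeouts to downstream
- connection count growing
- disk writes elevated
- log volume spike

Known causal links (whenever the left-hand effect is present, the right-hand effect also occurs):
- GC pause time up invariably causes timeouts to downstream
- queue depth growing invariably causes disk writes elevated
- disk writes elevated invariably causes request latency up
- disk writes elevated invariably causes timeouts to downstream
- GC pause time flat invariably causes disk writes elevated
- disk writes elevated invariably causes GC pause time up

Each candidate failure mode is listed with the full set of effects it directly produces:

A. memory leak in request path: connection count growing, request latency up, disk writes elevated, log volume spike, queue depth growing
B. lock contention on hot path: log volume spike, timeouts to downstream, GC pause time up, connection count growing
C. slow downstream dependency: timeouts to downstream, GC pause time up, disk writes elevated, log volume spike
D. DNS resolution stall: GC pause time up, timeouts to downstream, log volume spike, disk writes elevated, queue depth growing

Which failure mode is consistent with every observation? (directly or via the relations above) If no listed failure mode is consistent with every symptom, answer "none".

A

For each candidate, compare predicted effects to what was observed:
(A) memory leak in request path — accounts for every observation (GC pause time up via disk writes elevated → GC pause time up)
(B) lock contention on hot path — GC pause time up ✓; timeouts to downstream ✓; connection count growing ✓; disk writes elevated ✗; log volume spike ✓
(C) slow downstream dependency — GC pause time up ✓; timeouts to downstream ✓; connection count growing ✗; disk writes elevated ✓; log volume spike ✓
(D) DNS resolution stall — GC pause time up ✓; timeouts to downstream ✓; connection count growing ✗; disk writes elevated ✓; log volume spike ✓
Only (A) is consistent with every observation.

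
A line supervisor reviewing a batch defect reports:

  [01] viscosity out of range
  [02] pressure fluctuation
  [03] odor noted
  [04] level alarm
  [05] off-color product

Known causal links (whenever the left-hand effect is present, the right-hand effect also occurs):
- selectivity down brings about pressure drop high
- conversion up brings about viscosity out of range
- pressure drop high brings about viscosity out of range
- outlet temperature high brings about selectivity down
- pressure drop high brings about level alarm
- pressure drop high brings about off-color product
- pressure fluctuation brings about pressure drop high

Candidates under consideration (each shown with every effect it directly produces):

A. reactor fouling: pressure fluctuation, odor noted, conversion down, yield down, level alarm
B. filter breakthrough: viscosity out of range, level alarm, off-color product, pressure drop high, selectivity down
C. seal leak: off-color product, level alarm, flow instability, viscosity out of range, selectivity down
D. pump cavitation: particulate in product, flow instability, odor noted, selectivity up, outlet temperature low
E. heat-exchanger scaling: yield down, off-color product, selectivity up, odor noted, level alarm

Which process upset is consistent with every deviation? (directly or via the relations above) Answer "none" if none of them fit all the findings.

A

Testing each hypothesis:
(A) reactor fouling — viscosity out of range ✓ (by pressure fluctuation → pressure drop high → viscosity out of range); pressure fluctuation ✓; odor noted ✓; level alarm ✓; off-color product ✓ (by pressure fluctuation → pressure drop high → off-color product)
(B) filter breakthrough — viscosity out of range ✓; pressure fluctuation ✗; odor noted ✗; level alarm ✓; off-color product ✓
(C) seal leak — does not account for pressure fluctuation, odor noted
(D) pump cavitation — does not account for viscosity out of range, pressure fluctuation, level alarm, off-color product
(E) heat-exchanger scaling — viscosity out of range ✗; pressure fluctuation ✗; odor noted ✓; level alarm ✓; off-color product ✓
(A) is the only candidate with no mismatches.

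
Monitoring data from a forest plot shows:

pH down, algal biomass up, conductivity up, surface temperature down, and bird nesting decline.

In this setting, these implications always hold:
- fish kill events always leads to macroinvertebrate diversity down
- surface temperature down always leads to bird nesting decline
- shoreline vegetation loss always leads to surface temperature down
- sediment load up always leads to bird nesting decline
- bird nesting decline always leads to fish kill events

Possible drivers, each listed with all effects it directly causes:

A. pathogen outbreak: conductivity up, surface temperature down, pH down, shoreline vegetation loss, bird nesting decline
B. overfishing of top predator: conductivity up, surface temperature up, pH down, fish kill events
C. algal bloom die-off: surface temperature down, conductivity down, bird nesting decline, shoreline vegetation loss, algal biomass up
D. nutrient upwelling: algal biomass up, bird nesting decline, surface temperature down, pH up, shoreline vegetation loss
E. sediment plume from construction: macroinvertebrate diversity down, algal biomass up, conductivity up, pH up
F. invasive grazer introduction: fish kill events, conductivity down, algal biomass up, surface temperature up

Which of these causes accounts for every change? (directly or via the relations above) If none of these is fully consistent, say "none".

Checking each candidate against the observations:
(A) pathogen outbreak — does not account for algal biomass up
(B) overfishing of top predator — pH down +; algal biomass up -; conductivity up +; surface temperature down -; bird nesting decline -
(C) algal bloom die-off — fails on pH down, conductivity up (predicts conductivity down, not conductivity up)
(D) nutrient upwelling — fails on pH down, conductivity up (predicts pH up, not pH down)
(E) sediment plume from construction — pH down -; algal biomass up +; conductivity up +; surface temperature down -; bird nesting decline -
(F) invasive grazer introduction — pH down -; algal biomass up +; conductivity up -; surface temperature down -; bird nesting decline -
Every candidate fails on at least one observation.

none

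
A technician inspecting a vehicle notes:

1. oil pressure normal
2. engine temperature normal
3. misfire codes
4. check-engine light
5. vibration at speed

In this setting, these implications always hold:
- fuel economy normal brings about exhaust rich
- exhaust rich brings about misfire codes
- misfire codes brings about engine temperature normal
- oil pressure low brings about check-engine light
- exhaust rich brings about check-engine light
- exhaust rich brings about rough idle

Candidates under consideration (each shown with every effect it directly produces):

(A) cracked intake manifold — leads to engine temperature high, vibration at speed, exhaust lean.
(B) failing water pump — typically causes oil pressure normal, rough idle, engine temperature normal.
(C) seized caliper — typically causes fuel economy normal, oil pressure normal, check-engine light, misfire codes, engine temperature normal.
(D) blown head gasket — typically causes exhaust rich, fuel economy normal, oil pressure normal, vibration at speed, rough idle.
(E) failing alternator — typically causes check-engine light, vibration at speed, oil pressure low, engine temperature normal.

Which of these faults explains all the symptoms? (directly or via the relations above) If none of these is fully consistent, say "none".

D

Per-candidate check:
(A) cracked intake manifold — oil pressure normal -; engine temperature normal -; misfire codes -; check-engine light -; vibration at speed +
(B) failing water pump — oil pressure normal +; engine temperature normal +; misfire codes -; check-engine light -; vibration at speed -
(C) seized caliper — does not account for vibration at speed
(D) blown head gasket — oil pressure normal +; engine temperature normal + (via exhaust rich → misfire codes → engine temperature normal); misfire codes + (via exhaust rich → misfire codes); check-engine light + (via exhaust rich → check-engine light); vibration at speed +
(E) failing alternator — oil pressure normal -; engine temperature normal +; misfire codes -; check-engine light +; vibration at speed +
(D) is the only candidate with no mismatches.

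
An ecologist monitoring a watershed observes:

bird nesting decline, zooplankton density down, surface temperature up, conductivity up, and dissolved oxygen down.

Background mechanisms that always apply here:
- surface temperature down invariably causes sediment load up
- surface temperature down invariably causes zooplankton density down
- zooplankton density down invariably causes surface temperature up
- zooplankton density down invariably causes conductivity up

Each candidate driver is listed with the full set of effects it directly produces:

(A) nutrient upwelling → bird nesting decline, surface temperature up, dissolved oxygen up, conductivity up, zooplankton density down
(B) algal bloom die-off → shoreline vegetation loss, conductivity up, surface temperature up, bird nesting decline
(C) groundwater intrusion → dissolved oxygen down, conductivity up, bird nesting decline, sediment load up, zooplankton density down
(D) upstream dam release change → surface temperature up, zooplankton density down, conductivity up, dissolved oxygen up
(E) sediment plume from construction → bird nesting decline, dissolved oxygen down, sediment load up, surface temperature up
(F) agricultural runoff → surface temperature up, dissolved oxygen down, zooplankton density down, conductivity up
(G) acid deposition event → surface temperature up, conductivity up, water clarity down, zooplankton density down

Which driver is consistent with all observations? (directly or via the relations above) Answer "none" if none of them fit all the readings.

C

Checking each candidate against the observations:
(A) nutrient upwelling — bird nesting decline +; zooplankton density down +; surface temperature up +; conductivity up +; dissolved oxygen down -
(B) algal bloom die-off — bird nesting decline +; zooplankton density down -; surface temperature up +; conductivity up +; dissolved oxygen down -
(C) groundwater intrusion — bird nesting decline +; zooplankton density down +; surface temperature up + (through zooplankton density down → surface temperature up); conductivity up +; dissolved oxygen down +
(D) upstream dam release change — fails on bird nesting decline, dissolved oxygen down (predicts dissolved oxygen up, not dissolved oxygen down)
(E) sediment plume from construction — does not account for zooplankton density down, conductivity up
(F) agricultural runoff — does not account for bird nesting decline
(G) acid deposition event — bird nesting decline -; zooplankton density down +; surface temperature up +; conductivity up +; dissolved oxygen down -
Only (C) is consistent with every observation.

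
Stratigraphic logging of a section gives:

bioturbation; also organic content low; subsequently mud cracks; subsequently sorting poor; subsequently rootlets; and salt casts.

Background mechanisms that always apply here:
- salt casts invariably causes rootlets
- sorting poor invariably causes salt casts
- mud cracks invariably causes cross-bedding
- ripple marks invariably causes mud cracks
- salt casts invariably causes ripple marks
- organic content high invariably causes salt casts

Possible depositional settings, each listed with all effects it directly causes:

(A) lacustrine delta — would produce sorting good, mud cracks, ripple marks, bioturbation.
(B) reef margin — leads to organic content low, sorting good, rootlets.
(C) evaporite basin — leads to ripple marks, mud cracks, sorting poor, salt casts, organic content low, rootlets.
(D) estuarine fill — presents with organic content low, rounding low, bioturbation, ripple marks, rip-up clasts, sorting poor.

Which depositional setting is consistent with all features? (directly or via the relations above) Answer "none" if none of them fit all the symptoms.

Per-candidate check:
(A) lacustrine delta — bioturbation ✓; organic content low ✗; mud cracks ✓; sorting poor ✗; rootlets ✗; salt casts ✗
(B) reef margin — bioturbation ✗; organic content low ✓; mud cracks ✗; sorting poor ✗; rootlets ✓; salt casts ✗
(C) evaporite basin — does not account for bioturbation
(D) estuarine fill — bioturbation ✓; organic content low ✓; mud cracks ✓ (through ripple marks → mud cracks); sorting poor ✓; rootlets ✓ (through sorting poor → salt casts → rootlets); salt casts ✓ (through sorting poor → salt casts)
(D) is the only candidate with no mismatches.

D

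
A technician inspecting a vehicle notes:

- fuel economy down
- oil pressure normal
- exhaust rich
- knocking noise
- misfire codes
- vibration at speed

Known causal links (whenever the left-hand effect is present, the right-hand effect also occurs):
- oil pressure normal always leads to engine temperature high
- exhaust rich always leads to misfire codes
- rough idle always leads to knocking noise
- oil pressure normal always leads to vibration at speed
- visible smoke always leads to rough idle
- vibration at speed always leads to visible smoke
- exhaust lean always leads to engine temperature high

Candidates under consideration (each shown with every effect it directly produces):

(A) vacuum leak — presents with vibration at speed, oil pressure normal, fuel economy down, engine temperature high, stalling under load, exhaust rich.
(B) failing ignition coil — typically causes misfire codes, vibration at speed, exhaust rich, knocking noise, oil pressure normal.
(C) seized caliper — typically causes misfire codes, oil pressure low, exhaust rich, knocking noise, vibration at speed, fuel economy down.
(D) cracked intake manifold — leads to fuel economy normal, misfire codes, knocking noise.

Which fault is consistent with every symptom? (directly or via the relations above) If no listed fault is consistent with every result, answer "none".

For each candidate, compare predicted effects to what was observed:
(A) vacuum leak — accounts for every observation (knocking noise via vibration at speed → visible smoke → rough idle → knocking noise)
(B) failing ignition coil — does not account for fuel economy down
(C) seized caliper — fails on oil pressure normal (predicts oil pressure low, not oil pressure normal)
(D) cracked intake manifold — fuel economy down -; oil pressure normal -; exhaust rich -; knocking noise +; misfire codes +; vibration at speed -
(A) is the only candidate with no mismatches.

A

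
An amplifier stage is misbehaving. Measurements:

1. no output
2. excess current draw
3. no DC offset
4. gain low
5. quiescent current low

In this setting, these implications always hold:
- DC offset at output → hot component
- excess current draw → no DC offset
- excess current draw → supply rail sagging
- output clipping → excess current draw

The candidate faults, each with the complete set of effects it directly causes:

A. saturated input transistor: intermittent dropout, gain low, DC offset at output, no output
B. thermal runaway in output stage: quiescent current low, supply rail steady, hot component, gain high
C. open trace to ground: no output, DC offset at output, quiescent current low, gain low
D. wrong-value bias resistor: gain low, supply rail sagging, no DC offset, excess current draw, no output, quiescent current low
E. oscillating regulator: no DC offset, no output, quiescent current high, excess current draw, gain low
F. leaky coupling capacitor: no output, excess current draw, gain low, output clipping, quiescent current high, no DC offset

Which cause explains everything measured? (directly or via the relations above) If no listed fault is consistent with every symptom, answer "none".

Per-candidate check:
(A) saturated input transistor — fails on excess current draw, no DC offset, quiescent current low (predicts DC offset at output, not no DC offset)
(B) thermal runaway in output stage — no output ✗; excess current draw ✗; no DC offset ✗; gain low ✗; quiescent current low ✓
(C) open trace to ground — no output ✓; excess current draw ✗; no DC offset ✗; gain low ✓; quiescent current low ✓
(D) wrong-value bias resistor — accounts for every observation
(E) oscillating regulator — fails on quiescent current low (predicts quiescent current high, not quiescent current low)
(F) leaky coupling capacitor — fails on quiescent current low (predicts quiescent current high, not quiescent current low)
Only (D) is consistent with every observation.

D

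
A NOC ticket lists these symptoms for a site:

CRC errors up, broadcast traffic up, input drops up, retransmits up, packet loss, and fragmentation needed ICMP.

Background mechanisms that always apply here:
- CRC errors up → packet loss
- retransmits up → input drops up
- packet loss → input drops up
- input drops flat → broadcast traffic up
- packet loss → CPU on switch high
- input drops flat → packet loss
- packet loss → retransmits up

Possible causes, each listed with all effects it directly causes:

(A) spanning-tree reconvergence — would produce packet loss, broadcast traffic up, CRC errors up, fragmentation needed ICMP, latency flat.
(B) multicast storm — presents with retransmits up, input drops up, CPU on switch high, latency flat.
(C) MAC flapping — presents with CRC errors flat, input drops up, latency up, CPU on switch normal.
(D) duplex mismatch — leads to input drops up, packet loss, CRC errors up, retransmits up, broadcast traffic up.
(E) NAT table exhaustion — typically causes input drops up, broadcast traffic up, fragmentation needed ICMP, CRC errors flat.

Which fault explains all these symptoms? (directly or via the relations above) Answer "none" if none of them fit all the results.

A

For each candidate, compare predicted effects to what was observed:
(A) spanning-tree reconvergence — CRC errors up +; broadcast traffic up +; input drops up + (via packet loss → input drops up); retransmits up + (via packet loss → retransmits up); packet loss +; fragmentation needed ICMP +
(B) multicast storm — CRC errors up -; broadcast traffic up -; input drops up +; retransmits up +; packet loss -; fragmentation needed ICMP -
(C) MAC flapping — fails on CRC errors up, broadcast traffic up, retransmits up, packet loss, fragmentation needed ICMP (predicts CRC errors flat, not CRC errors up)
(D) duplex mismatch — does not account for fragmentation needed ICMP
(E) NAT table exhaustion — fails on CRC errors up, retransmits up, packet loss (predicts CRC errors flat, not CRC errors up)
(A) alone accounts for all the evidence.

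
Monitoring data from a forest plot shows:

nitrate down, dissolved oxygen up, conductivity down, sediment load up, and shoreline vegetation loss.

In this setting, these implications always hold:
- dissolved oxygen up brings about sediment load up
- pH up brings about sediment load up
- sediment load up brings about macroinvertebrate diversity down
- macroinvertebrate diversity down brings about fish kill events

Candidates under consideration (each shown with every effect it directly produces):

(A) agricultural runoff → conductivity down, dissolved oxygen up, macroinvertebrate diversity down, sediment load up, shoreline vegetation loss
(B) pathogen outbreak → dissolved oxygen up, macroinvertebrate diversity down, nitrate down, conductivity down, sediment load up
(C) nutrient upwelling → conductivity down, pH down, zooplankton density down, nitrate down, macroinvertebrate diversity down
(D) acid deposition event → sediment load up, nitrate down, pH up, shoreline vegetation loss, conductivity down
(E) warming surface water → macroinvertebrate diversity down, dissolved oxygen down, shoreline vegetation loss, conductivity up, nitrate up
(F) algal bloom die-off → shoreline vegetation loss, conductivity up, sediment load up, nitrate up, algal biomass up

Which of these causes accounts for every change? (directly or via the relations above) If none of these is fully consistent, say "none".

none

For each candidate, compare predicted effects to what was observed:
(A) agricultural runoff — nitrate down NO; dissolved oxygen up yes; conductivity down yes; sediment load up yes; shoreline vegetation loss yes
(B) pathogen outbreak — nitrate down yes; dissolved oxygen up yes; conductivity down yes; sediment load up yes; shoreline vegetation loss NO
(C) nutrient upwelling — nitrate down yes; dissolved oxygen up NO; conductivity down yes; sediment load up NO; shoreline vegetation loss NO
(D) acid deposition event — nitrate down yes; dissolved oxygen up NO; conductivity down yes; sediment load up yes; shoreline vegetation loss yes
(E) warming surface water — fails on nitrate down, dissolved oxygen up, conductivity down, sediment load up (predicts nitrate up, not nitrate down; predicts dissolved oxygen down, not dissolved oxygen up; predicts conductivity up, not conductivity down)
(F) algal bloom die-off — fails on nitrate down, dissolved oxygen up, conductivity down (predicts nitrate up, not nitrate down; predicts conductivity up, not conductivity down)
None of the listed candidates fits everything.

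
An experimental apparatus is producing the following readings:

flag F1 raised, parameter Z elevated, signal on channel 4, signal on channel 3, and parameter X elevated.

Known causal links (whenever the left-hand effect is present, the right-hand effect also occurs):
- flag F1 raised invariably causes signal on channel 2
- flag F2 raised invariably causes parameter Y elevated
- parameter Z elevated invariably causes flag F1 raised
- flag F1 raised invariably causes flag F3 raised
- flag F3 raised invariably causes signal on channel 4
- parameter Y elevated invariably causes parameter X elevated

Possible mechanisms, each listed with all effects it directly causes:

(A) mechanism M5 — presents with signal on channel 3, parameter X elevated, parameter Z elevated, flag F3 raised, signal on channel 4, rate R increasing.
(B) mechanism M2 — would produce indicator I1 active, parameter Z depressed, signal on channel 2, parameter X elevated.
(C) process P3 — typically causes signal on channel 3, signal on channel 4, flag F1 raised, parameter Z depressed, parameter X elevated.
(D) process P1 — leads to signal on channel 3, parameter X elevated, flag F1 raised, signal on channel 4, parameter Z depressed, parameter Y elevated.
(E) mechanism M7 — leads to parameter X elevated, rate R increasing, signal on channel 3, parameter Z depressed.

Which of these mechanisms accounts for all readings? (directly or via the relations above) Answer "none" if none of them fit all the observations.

A

Per-candidate check:
(A) mechanism M5 — flag F1 raised yes (via parameter Z elevated → flag F1 raised); parameter Z elevated yes; signal on channel 4 yes; signal on channel 3 yes; parameter X elevated yes
(B) mechanism M2 — fails on flag F1 raised, parameter Z elevated, signal on channel 4, signal on channel 3 (predicts parameter Z depressed, not parameter Z elevated)
(C) process P3 — fails on parameter Z elevated (predicts parameter Z depressed, not parameter Z elevated)
(D) process P1 — fails on parameter Z elevated (predicts parameter Z depressed, not parameter Z elevated)
(E) mechanism M7 — fails on flag F1 raised, parameter Z elevated, signal on channel 4 (predicts parameter Z depressed, not parameter Z elevated)
(A) alone accounts for all the evidence.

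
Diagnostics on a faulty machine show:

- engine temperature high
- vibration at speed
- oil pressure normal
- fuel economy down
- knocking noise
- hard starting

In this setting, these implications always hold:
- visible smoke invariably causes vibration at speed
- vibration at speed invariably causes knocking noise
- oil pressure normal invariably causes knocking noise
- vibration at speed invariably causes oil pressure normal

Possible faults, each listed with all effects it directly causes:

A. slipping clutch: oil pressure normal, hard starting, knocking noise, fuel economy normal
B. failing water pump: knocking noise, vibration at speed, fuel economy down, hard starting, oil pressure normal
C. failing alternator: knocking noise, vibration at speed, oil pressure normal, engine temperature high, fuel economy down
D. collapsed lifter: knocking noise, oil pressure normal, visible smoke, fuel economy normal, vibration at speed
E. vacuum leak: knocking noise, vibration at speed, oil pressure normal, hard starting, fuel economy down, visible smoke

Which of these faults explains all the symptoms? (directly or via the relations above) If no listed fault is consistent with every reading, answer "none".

none

Per-candidate check:
(A) slipping clutch — fails on engine temperature high, vibration at speed, fuel economy down (predicts fuel economy normal, not fuel economy down)
(B) failing water pump — engine temperature high -; vibration at speed +; oil pressure normal +; fuel economy down +; knocking noise +; hard starting +
(C) failing alternator — engine temperature high +; vibration at speed +; oil pressure normal +; fuel economy down +; knocking noise +; hard starting -
(D) collapsed lifter — fails on engine temperature high, fuel economy down, hard starting (predicts fuel economy normal, not fuel economy down)
(E) vacuum leak — engine temperature high -; vibration at speed +; oil pressure normal +; fuel economy down +; knocking noise +; hard starting +
None of the listed candidates fits everything.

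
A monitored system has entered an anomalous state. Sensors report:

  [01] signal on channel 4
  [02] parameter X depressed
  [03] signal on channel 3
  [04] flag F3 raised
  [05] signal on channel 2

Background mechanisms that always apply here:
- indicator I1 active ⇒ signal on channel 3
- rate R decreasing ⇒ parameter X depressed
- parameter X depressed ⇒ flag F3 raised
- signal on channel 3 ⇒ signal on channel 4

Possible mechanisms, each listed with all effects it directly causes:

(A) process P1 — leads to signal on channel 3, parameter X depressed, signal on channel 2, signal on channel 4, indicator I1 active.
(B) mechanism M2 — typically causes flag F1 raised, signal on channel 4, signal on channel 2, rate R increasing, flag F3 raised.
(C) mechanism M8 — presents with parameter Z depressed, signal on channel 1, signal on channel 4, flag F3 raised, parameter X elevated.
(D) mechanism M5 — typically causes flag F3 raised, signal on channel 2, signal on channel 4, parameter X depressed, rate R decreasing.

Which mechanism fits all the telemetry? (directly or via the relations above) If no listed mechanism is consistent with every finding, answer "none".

Per-candidate check:
(A) process P1 — accounts for every observation (flag F3 raised by parameter X depressed → flag F3 raised)
(B) mechanism M2 — does not account for parameter X depressed, signal on channel 3
(C) mechanism M8 — fails on parameter X depressed, signal on channel 3, signal on channel 2 (predicts parameter X elevated, not parameter X depressed)
(D) mechanism M5 — does not account for signal on channel 3
(A) is the only candidate with no mismatches.

A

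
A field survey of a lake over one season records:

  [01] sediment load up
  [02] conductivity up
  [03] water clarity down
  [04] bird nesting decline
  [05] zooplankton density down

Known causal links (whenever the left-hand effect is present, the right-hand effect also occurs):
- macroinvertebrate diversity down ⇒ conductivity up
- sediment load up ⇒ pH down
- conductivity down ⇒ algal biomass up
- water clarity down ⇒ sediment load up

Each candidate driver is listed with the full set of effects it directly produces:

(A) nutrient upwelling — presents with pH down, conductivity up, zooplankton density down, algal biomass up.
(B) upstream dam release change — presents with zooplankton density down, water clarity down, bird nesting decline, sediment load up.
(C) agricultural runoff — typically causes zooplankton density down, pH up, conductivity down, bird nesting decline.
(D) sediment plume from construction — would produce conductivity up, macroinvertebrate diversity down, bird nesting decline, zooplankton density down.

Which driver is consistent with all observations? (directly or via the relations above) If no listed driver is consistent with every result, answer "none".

Per-candidate check:
(A) nutrient upwelling — sediment load up ✗; conductivity up ✓; water clarity down ✗; bird nesting decline ✗; zooplankton density down ✓
(B) upstream dam release change — does not account for conductivity up
(C) agricultural runoff — fails on sediment load up, conductivity up, water clarity down (predicts conductivity down, not conductivity up)
(D) sediment plume from construction — sediment load up ✗; conductivity up ✓; water clarity down ✗; bird nesting decline ✓; zooplankton density down ✓
None of the listed candidates fits everything.

none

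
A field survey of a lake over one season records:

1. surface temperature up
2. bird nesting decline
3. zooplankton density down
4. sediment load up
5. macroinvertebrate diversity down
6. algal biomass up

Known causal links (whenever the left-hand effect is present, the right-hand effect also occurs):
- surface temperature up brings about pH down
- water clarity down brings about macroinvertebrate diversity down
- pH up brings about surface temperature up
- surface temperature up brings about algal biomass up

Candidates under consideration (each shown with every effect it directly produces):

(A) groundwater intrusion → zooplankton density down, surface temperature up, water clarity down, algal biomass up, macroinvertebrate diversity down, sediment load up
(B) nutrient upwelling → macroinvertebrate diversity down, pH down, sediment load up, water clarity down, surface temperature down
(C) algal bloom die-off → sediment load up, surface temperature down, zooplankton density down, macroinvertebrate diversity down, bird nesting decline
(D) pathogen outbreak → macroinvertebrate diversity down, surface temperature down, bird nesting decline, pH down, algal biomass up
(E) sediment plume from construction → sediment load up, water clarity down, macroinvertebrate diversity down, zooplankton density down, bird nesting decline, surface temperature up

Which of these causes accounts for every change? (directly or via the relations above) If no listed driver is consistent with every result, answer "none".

E

For each candidate, compare predicted effects to what was observed:
(A) groundwater intrusion — does not account for bird nesting decline
(B) nutrient upwelling — surface temperature up ✗; bird nesting decline ✗; zooplankton density down ✗; sediment load up ✓; macroinvertebrate diversity down ✓; algal biomass up ✗
(C) algal bloom die-off — surface temperature up ✗; bird nesting decline ✓; zooplankton density down ✓; sediment load up ✓; macroinvertebrate diversity down ✓; algal biomass up ✗
(D) pathogen outbreak — fails on surface temperature up, zooplankton density down, sediment load up (predicts surface temperature down, not surface temperature up)
(E) sediment plume from construction — surface temperature up ✓; bird nesting decline ✓; zooplankton density down ✓; sediment load up ✓; macroinvertebrate diversity down ✓; algal biomass up ✓ (through surface temperature up → algal biomass up)
Only (E) is consistent with every observation.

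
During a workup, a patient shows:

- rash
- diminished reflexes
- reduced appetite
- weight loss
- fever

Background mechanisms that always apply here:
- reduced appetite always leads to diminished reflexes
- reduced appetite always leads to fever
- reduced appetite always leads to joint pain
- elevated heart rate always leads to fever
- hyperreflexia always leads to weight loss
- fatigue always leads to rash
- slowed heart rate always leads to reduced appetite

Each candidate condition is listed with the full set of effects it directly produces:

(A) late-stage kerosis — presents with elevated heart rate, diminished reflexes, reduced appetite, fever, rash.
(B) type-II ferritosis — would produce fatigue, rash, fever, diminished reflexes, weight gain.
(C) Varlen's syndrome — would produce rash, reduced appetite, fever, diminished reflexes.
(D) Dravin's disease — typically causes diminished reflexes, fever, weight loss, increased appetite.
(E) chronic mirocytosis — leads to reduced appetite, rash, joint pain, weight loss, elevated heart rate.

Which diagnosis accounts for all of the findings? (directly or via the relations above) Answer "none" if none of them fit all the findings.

Testing each hypothesis:
(A) late-stage kerosis — rash yes; diminished reflexes yes; reduced appetite yes; weight loss NO; fever yes
(B) type-II ferritosis — fails on reduced appetite, weight loss (predicts weight gain, not weight loss)
(C) Varlen's syndrome — does not account for weight loss
(D) Dravin's disease — fails on rash, reduced appetite (predicts increased appetite, not reduced appetite)
(E) chronic mirocytosis — accounts for every observation (diminished reflexes through reduced appetite → diminished reflexes)
(E) alone accounts for all the evidence.

E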